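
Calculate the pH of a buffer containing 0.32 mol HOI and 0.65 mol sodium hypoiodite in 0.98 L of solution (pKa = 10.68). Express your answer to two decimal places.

pH = 10.99

Henderson–Hasselbalch: pH = pKa + log([OI-]/[HOI]) = 10.68 + log(0.65/0.32)
pH = 10.68 + (+0.308) = 10.99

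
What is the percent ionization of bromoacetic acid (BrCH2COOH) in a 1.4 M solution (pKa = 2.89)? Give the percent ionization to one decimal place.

BrCH2COOH ⇌ BrCH2COO- + H+; let x = [H+] at equilibrium.
Ka = 10^(−2.89) = 1.29 × 10^-3
x ≈ √(Ka·C₀) = √(1.29 × 10^-3 × 1.4) = 4.25 × 10^-2 M
Fraction ionized = 4.25 × 10^-2 / 1.4 = 0.0304 → 3.0%

3.0%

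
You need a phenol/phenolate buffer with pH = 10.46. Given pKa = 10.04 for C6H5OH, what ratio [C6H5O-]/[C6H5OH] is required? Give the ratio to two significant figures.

ratio = 2.6

pH = pKa + log(r) ⇒ log(r) = 10.46 − 10.04 = +0.42
r = [C6H5O-]/[C6H5OH] = 10^(+0.42) = 2.63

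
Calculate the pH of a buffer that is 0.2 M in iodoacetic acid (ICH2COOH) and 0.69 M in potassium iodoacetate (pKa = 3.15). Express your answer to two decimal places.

Henderson–Hasselbalch: pH = pKa + log([ICH2COO-]/[ICH2COOH]) = 3.15 + log(0.69/0.2)
pH = 3.15 + (+0.538) = 3.69

pH = 3.69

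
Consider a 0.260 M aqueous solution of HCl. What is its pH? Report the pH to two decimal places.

pH = 0.59

HCl is a strong acid and dissociates completely, so [H+] = 0.260 M.
pH = -log(0.26) = 0.59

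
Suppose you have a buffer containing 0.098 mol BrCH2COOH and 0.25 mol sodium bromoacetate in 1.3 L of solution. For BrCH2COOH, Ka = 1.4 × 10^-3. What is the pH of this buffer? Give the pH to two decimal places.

pH = 3.26

pKa = −log(1.4 × 10^-3) = 2.854
Using pH = pKa + log([base]/[acid]) with [base]/[acid] = 0.25/0.098:
pH = 2.854 + (+0.407) = 3.26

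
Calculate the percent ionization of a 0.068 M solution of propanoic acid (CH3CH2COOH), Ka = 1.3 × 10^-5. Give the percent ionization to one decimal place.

1.4%

CH3CH2COOH ⇌ CH3CH2COO- + H+; let x = [H+] at equilibrium.
x ≈ √(Ka·C₀) = √(1.3 × 10^-5 × 0.068) = 9.40 × 10^-4 M
Fraction ionized = 9.40 × 10^-4 / 0.068 = 0.0138 → 1.4%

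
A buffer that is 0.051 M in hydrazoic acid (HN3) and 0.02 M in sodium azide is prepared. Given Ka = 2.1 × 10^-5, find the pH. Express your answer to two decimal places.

pKa = −log(2.1 × 10^-5) = 4.678
pH = pKa + log([A⁻]/[HA]) = 4.678 + log(0.02/0.051)
pH = 4.678 + (-0.407) = 4.27

pH = 4.27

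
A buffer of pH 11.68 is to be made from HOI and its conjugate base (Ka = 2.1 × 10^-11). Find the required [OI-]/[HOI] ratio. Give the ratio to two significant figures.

ratio = 10

pKa = -log(2.1 × 10^-11) = 10.678
pH = pKa + log(r) ⇒ log(r) = 11.68 − 10.678 = +1.002
r = [OI-]/[HOI] = 10^(+1.002) = 10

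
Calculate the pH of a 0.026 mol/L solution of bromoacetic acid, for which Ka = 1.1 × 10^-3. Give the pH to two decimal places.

pH = 2.32

BrCH2COOH ⇌ BrCH2COO- + H+
Ka = [H+]²/(0.026 − [H+]) = 1.1 × 10^-3
Here C₀/Ka ≈ 23.6, so the small-[H+] approximation fails. Use the quadratic:
[H+] = [−0.0011 + √(0.0011² + 0.000114)]/2 = 4.83 × 10^-3 M
pH = −log[H+] = −log(4.83 × 10^-3) = 2.32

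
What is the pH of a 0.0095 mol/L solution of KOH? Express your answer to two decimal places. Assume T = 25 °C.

KOH is a strong base; [OH-] = 0.0095 M.
pOH = -log(0.0095) = 2.02
pH = 14.00 - 2.02 = 11.98

pH = 11.98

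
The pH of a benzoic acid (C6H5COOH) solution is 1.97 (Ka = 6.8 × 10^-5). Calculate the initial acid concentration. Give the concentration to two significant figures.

[H+] = 10^(-1.97) = 1.07 × 10^-2 M = x
Ka = x²/(C₀ − x) ⇒ C₀ = x + x²/Ka
C₀ = 1.07 × 10^-2 + (1.07 × 10^-2)²/(6.8 × 10^-5) = 1.69 M

C₀ = 1.7 M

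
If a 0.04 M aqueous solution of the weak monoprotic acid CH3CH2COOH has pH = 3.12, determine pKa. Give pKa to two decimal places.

[H+] = 10^(-3.12) = 7.59 × 10^-4 M
At equilibrium [HA] = 0.04 − 7.59 × 10^-4 = 3.92 × 10^-2 M
Ka = [H+][A-]/[HA] = (7.59 × 10^-4)² / 3.92 × 10^-2 = 1.47 × 10^-5
pKa = -log(1.47 × 10^-5) = 4.83

pKa = 4.83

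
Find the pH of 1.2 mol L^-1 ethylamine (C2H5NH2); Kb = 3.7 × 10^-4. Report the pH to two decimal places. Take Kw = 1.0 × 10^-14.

pH = 12.32

C2H5NH2 + H2O ⇌ C2H5NH3+ + OH-
From the ICE table, Kb = x²/(1.2 − x) = 3.7 × 10^-4.
Neglecting x in the denominator: x = √(3.7 × 10^-4 × 1.2) = 2.11 × 10^-2 M
pOH = 1.68, so pH = 14.00 − pOH = 12.32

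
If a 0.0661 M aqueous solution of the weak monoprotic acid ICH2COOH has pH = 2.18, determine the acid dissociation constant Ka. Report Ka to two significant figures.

[H+] = 10^(-2.18) = 6.61 × 10^-3 M
At equilibrium [HA] = 0.0661 − 6.61 × 10^-3 = 5.95 × 10^-2 M
Ka = [H+][A-]/[HA] = (6.61 × 10^-3)² / 5.95 × 10^-2 = 7.3 × 10^-4

Ka = 7.3 × 10^-4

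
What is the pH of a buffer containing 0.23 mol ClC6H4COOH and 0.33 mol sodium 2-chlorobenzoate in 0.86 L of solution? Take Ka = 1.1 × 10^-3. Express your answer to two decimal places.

pKa = −log(1.1 × 10^-3) = 2.959
Henderson–Hasselbalch: pH = pKa + log([ClC6H4COO-]/[ClC6H4COOH]) = 2.959 + log(0.33/0.23)
pH = 2.959 + (+0.157) = 3.12

pH = 3.12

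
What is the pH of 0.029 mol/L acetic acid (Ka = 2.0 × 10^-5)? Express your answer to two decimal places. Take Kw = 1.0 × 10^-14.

pH = 3.12

CH3COOH ⇌ CH3COO- + H+
From the ICE table, Ka = [H+]²/(0.029 − [H+]) = 2.0 × 10^-5.
Assume [H+] ≪ 0.029: [H+] ≈ √(2.0 × 10^-5 × 0.029) = 7.62 × 10^-4 M
pH = −log[H+] = −log(7.62 × 10^-4) = 3.12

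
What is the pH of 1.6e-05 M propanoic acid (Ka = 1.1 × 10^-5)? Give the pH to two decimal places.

CH3CH2COOH ⇌ CH3CH2COO- + H+
Let x = [H+] at equilibrium. Ka = x²/(1.6e-05 − x).
x is not negligible relative to C₀; solve x² + 1.1e-05·x − 1.76e-10 = 0.
x = [−1.1e-05 + √(1.1e-05² + 7.04e-10)]/2 = 8.86 × 10^-6 M
pH = −log(8.86 × 10^-6) = 5.05

pH = 5.05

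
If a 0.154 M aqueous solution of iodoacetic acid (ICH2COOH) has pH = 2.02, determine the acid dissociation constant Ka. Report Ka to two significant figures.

[H+] = 10^(-2.02) = 9.55 × 10^-3 M
At equilibrium [HA] = 0.154 − 9.55 × 10^-3 = 1.44 × 10^-1 M
Ka = [H+][A-]/[HA] = (9.55 × 10^-3)² / 1.44 × 10^-1 = 6.3 × 10^-4

Ka = 6.3 × 10^-4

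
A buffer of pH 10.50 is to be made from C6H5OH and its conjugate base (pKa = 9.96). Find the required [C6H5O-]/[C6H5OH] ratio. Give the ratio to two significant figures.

pH = pKa + log(r) ⇒ log(r) = 10.50 − 9.96 = +0.54
r = [C6H5O-]/[C6H5OH] = 10^(+0.54) = 3.47

ratio = 3.5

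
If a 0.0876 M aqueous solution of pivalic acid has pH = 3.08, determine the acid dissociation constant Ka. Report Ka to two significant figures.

[H+] = 10^(-3.08) = 8.32 × 10^-4 M
At equilibrium [HA] = 0.0876 − 8.32 × 10^-4 = 8.68 × 10^-2 M
Ka = [H+][A-]/[HA] = (8.32 × 10^-4)² / 8.68 × 10^-2 = 8.0 × 10^-6

Ka = 8.0 × 10^-6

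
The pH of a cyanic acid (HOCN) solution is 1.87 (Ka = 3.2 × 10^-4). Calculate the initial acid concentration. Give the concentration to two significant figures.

C₀ = 5.8 × 10^-1 M

[H+] = 10^(-1.87) = 1.35 × 10^-2 M = x
Ka = x²/(C₀ − x) ⇒ C₀ = x + x²/Ka
C₀ = 1.35 × 10^-2 + (1.35 × 10^-2)²/(3.2 × 10^-4) = 5.83 × 10^-1 M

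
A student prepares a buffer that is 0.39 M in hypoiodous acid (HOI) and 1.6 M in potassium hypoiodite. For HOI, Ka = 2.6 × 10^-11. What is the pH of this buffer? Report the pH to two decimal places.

pKa = −log(2.6 × 10^-11) = 10.585
Using pH = pKa + log([base]/[acid]) with [base]/[acid] = 1.6/0.39:
pH = 10.585 + (+0.613) = 11.20

pH = 11.20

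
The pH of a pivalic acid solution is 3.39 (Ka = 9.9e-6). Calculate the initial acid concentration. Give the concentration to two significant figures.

C₀ = 1.7 × 10^-2 M

[H+] = 10^(-3.39) = 4.07 × 10^-4 M = x
Ka = x²/(C₀ − x) ⇒ C₀ = x + x²/Ka
C₀ = 4.07 × 10^-4 + (4.07 × 10^-4)²/(9.9 × 10^-6) = 1.71 × 10^-2 M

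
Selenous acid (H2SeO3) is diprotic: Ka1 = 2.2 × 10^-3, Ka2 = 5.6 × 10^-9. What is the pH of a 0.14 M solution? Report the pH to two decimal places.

pH = 1.78

Since Ka1 ≫ Ka2, the first ionization dominates [H+].
Ka1 = x²/(0.14 − x) = 2.2 × 10^-3
Solving the quadratic: x = (−Ka1 + √(Ka1² + 4·Ka1·C₀))/2 = 1.65 × 10^-2 M
pH = −log(1.65 × 10^-2) = 1.78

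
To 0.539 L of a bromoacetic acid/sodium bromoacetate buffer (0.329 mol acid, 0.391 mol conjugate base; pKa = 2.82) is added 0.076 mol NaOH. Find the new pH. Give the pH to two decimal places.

OH- converts BrCH2COOH to BrCH2COO-: BrCH2COOH → 0.253 mol, BrCH2COO- → 0.467 mol.
Henderson–Hasselbalch with mole ratio 0.467/0.253: pH = 2.82 + (+0.266)

pH = 3.09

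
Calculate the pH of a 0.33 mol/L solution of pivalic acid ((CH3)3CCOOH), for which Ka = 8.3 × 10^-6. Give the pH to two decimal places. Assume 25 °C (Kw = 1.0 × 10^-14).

(CH3)3CCOOH ⇌ (CH3)3CCOO- + H+
From the ICE table, Ka = [H+]²/(0.33 − [H+]) = 8.3 × 10^-6.
Since Ka ≪ C₀, [H+] ≈ √(Ka·C₀) = 1.65 × 10^-3 M.
([H+]/C₀ = 0.5% < 5%, so the approximation holds.)
pH = −log(1.65 × 10^-3) = 2.78

pH = 2.78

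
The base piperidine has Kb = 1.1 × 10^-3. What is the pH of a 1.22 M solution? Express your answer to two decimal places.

pH = 12.56

C5H10NH + H2O ⇌ C5H10NH2+ + OH-
Let x = [OH-] at equilibrium. Kb = x²/(1.22 − x).
Assume x ≪ 1.22: x ≈ √(1.1 × 10^-3 × 1.22) = 3.66 × 10^-2 M
Check: 3% ionized — well under 5%, approximation valid.
pOH = 1.44, so pH = 14.00 − pOH = 12.56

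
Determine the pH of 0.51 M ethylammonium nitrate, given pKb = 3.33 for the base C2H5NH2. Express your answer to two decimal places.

pH = 5.48

C2H5NH3+ is the conjugate acid of the weak base C2H5NH2.
Kb = 10^(−3.33) = 4.68 × 10^-4
Ka = Kw/Kb = 1.0×10^-14 / 4.68 × 10^-4 = 2.14 × 10^-11
From the ICE table, Ka = [H+]²/(0.51 − [H+]) = 2.14 × 10^-11.
Neglecting [H+] in the denominator: [H+] = √(2.14 × 10^-11 × 0.51) = 3.30 × 10^-6 M
pH = −log(3.30 × 10^-6) = 5.48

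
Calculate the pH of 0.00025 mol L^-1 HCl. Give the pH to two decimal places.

HCl is a strong acid and dissociates completely, so [H+] = 0.00025 M.
pH = -log(0.00025) = 3.60

pH = 3.60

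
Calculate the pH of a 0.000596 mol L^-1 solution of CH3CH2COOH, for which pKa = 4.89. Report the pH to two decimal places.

CH3CH2COOH ⇌ CH3CH2COO- + H+
Ka = 10^(−4.89) = 1.29 × 10^-5
From the ICE table, Ka = [H+]²/(0.000596 − [H+]) = 1.29 × 10^-5.
Here C₀/Ka ≈ 46.2, so the small-[H+] approximation fails. Use the quadratic:
[H+] = (−Ka + √(Ka² + 4·Ka·C₀))/2 = 8.15 × 10^-5 M
pH = −log(8.15 × 10^-5) = 4.09

pH = 4.09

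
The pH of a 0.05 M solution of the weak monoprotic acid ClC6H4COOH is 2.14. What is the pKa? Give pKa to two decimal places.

pKa = 2.91

[H+] = 10^(-2.14) = 7.24 × 10^-3 M
At equilibrium [HA] = 0.05 − 7.24 × 10^-3 = 4.28 × 10^-2 M
Ka = [H+][A-]/[HA] = (7.24 × 10^-3)² / 4.28 × 10^-2 = 1.22 × 10^-3
pKa = -log(1.22 × 10^-3) = 2.91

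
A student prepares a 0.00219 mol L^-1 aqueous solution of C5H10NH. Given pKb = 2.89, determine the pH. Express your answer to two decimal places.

pH = 11.06

C5H10NH + H2O ⇌ C5H10NH2+ + OH-
Kb = 10^(−2.89) = 1.29 × 10^-3
From the ICE table, Kb = x²/(0.00219 − x) = 1.29 × 10^-3.
The 5% rule fails; solving x² + Kb·x − Kb·C₀ = 0 exactly:
x = [−0.00129 + √(0.00129² + 1.13e-05)]/2 = 1.16 × 10^-3 M
pOH = −log(1.16 × 10^-3) = 2.94; pH = 14.00 − 2.94 = 11.06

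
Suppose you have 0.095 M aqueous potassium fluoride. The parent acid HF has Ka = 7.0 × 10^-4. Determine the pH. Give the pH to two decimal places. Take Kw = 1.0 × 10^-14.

pH = 8.07

F- is the conjugate base of the weak acid HF.
Kb = Kw/Ka = 1.0×10^-14 / 7.0 × 10^-4 = 1.43 × 10^-11
From the ICE table, Kb = [OH-]²/(0.095 − [OH-]) = 1.43 × 10^-11.
Neglecting [OH-] in the denominator: [OH-] = √(1.43 × 10^-11 × 0.095) = 1.17 × 10^-6 M
([OH-]/C₀ = 0.0012% < 5%, so the approximation holds.)
pOH = −log(1.17 × 10^-6) = 5.93; pH = 14.00 − 5.93 = 8.07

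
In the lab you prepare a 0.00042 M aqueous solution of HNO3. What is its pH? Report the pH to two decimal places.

pH = 3.38

HNO3 is a strong acid and dissociates completely, so [H+] = 0.00042 M.
pH = -log(0.00042) = 3.38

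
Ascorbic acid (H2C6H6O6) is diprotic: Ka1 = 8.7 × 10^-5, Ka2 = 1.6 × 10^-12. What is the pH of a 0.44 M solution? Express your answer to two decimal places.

Since Ka1 ≫ Ka2, the first ionization dominates [H+].
Ka1 = x²/(0.44 − x) = 8.7 × 10^-5
x ≈ √(8.7 × 10^-5 × 0.44) = 6.19 × 10^-3 M
pH = −log(6.19 × 10^-3) = 2.21

pH = 2.21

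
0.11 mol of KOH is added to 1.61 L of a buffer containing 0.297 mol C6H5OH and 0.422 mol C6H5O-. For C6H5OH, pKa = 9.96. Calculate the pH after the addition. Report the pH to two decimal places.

pH = 10.41

After neutralization: n(C6H5OH) = 0.187 mol, n(C6H5O-) = 0.532 mol.
pH = pKa + log([A⁻]/[HA]) = 9.96 + log(0.532/0.187) = 9.96 +0.454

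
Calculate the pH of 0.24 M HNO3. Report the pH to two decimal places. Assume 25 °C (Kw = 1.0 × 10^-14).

pH = 0.62

HNO3 is a strong acid and dissociates completely, so [H+] = 0.24 M.
pH = -log(0.24) = 0.62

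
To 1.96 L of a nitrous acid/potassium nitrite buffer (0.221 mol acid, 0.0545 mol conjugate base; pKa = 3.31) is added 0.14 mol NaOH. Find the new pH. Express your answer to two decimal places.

pH = 3.69

OH- converts HNO2 to NO2-: HNO2 → 0.081 mol, NO2- → 0.195 mol.
pH = pKa + log(n_NO2-/n_HNO2) = 3.31 + log(0.195/0.081) = 3.31 + (+0.382)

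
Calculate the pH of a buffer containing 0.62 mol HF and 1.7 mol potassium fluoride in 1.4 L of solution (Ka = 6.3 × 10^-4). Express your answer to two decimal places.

pKa = −log(6.3 × 10^-4) = 3.201
pH = pKa + log([A⁻]/[HA]) = 3.201 + log(1.7/0.62)
pH = 3.201 + (+0.438) = 3.64

pH = 3.64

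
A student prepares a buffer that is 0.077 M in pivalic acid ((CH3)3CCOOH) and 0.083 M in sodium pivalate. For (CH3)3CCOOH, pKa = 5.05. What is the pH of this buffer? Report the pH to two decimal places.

Using pH = pKa + log([base]/[acid]) with [base]/[acid] = 0.083/0.077:
pH = 5.05 + (+0.033) = 5.08

pH = 5.08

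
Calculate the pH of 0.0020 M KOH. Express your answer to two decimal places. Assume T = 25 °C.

KOH is a strong base; [OH-] = 0.002 M.
pOH = -log(0.002) = 2.70
pH = 14.00 - 2.70 = 11.30

pH = 11.30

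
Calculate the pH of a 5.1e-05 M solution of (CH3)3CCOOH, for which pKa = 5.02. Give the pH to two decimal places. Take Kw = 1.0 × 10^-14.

(CH3)3CCOOH ⇌ (CH3)3CCOO- + H+
Ka = 10^(−5.02) = 9.55 × 10^-6
From the ICE table, Ka = [H+]²/(5.1e-05 − [H+]) = 9.55 × 10^-6.
Here C₀/Ka ≈ 5.34, so the small-[H+] approximation fails. Use the quadratic:
[H+] = (−Ka + √(Ka² + 4·Ka·C₀))/2 = 1.78 × 10^-5 M
pH = −log(1.78 × 10^-5) = 4.75

pH = 4.75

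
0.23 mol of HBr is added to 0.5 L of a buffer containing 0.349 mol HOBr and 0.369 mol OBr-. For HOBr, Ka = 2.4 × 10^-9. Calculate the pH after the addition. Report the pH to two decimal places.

pH = 8.00

Added H+ converts OBr- to HOBr: HOBr → 0.579 mol, OBr- → 0.139 mol.
pKa = −log(2.4 × 10^-9) = 8.620
pH = pKa + log([A⁻]/[HA]) = 8.620 + log(0.139/0.579) = 8.620 -0.620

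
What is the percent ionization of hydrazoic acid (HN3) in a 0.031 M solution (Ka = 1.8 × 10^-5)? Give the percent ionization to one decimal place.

HN3 ⇌ N3- + H+; let x = [H+] at equilibrium.
x ≈ √(Ka·C₀) = √(1.8 × 10^-5 × 0.031) = 7.47 × 10^-4 M
Fraction ionized = 7.47 × 10^-4 / 0.031 = 0.0241 → 2.4%

2.4%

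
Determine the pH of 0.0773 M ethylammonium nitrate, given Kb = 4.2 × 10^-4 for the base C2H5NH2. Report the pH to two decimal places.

C2H5NH3+ is the conjugate acid of the weak base C2H5NH2.
Ka = Kw/Kb = 1.0×10^-14 / 4.2 × 10^-4 = 2.38 × 10^-11
From the ICE table, Ka = x²/(0.0773 − x) = 2.38 × 10^-11.
Since Ka ≪ C₀, x ≈ √(Ka·C₀) = 1.36 × 10^-6 M.
pH = −log[H+] = −log(1.36 × 10^-6) = 5.87

pH = 5.87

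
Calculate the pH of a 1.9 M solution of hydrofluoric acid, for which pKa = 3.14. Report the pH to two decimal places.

HF ⇌ F- + H+
Ka = 10^(−3.14) = 7.24 × 10^-4
Ka = x²/(1.9 − x) = 7.24 × 10^-4
Assume x ≪ 1.9: x ≈ √(7.24 × 10^-4 × 1.9) = 3.71 × 10^-2 M
pH = −log(3.71 × 10^-2) = 1.43

pH = 1.43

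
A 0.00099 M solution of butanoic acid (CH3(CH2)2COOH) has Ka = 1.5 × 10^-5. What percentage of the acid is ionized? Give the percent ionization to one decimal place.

11.6%

CH3(CH2)2COOH ⇌ CH3(CH2)2COO- + H+; let x = [H+] at equilibrium.
Ka = x²/(C₀ − x); solving the quadratic gives x = 1.15 × 10^-4 M.
% ionization = x/C₀ × 100% = 1.15 × 10^-4/0.00099 × 100% = 11.6%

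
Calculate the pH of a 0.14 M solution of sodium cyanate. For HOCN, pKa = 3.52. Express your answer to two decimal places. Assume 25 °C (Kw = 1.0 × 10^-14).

OCN- is the conjugate base of the weak acid HOCN.
Ka = 10^(−3.52) = 3.02 × 10^-4
Kb = Kw/Ka = 1.0×10^-14 / 3.02 × 10^-4 = 3.31 × 10^-11
Kb = [OH-]²/(0.14 − [OH-]) = 3.31 × 10^-11
Assume [OH-] ≪ 0.14: [OH-] ≈ √(3.31 × 10^-11 × 0.14) = 2.15 × 10^-6 M
pOH = −log(2.15 × 10^-6) = 5.67; pH = 14.00 − 5.67 = 8.33

pH = 8.33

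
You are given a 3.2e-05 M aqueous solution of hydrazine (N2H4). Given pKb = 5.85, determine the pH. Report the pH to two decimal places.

pH = 8.78

N2H4 + H2O ⇌ N2H5+ + OH-
Kb = 10^(−5.85) = 1.41 × 10^-6
From the ICE table, Kb = [OH-]²/(3.2e-05 − [OH-]) = 1.41 × 10^-6.
[OH-] is not negligible relative to C₀; solve [OH-]² + 1.41e-06·[OH-] − 4.51e-11 = 0.
[OH-] = (−Kb + √(Kb² + 4·Kb·C₀))/2 = 6.05 × 10^-6 M
pOH = 5.22, so pH = 14.00 − pOH = 8.78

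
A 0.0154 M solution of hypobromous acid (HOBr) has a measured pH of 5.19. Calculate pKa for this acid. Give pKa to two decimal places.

pKa = 8.57

[H+] = 10^(-5.19) = 6.46 × 10^-6 M
At equilibrium [HA] = 0.0154 − 6.46 × 10^-6 = 1.54 × 10^-2 M
Ka = [H+][A-]/[HA] = (6.46 × 10^-6)² / 1.54 × 10^-2 = 2.71 × 10^-9
pKa = -log(2.71 × 10^-9) = 8.57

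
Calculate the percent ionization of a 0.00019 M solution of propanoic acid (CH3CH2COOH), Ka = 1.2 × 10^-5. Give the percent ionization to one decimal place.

22.2%

CH3CH2COOH ⇌ CH3CH2COO- + H+; let x = [H+] at equilibrium.
Ka = x²/(C₀ − x); solving the quadratic gives x = 4.21 × 10^-5 M.
Fraction ionized = 4.21 × 10^-5 / 0.00019 = 0.2216 → 22.2%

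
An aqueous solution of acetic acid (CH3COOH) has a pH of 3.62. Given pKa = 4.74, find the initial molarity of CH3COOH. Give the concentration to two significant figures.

[H+] = 10^(-3.62) = 2.40 × 10^-4 M = x
Ka = 10^(−4.74) = 1.82 × 10^-5
Ka = x²/(C₀ − x) ⇒ C₀ = x + x²/Ka
C₀ = 2.40 × 10^-4 + (2.40 × 10^-4)²/(1.82 × 10^-5) = 3.40 × 10^-3 M

C₀ = 3.4 × 10^-3 M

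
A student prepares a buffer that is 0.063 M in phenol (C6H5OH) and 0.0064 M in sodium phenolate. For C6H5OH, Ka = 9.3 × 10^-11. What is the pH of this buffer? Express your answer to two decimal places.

pH = 9.04

pKa = −log(9.3 × 10^-11) = 10.032
Using pH = pKa + log([base]/[acid]) with [base]/[acid] = 0.0064/0.063:
pH = 10.032 + (-0.993) = 9.04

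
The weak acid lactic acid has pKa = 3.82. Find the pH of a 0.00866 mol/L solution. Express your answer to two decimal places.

CH3CH(OH)COOH ⇌ CH3CH(OH)COO- + H+
Ka = 10^(−3.82) = 1.51 × 10^-4
Let x = [H+] at equilibrium. Ka = x²/(0.00866 − x).
x is not negligible relative to C₀; solve x² + 0.000151·x − 1.31e-06 = 0.
x = [−0.000151 + √(0.000151² + 5.23e-06)]/2 = 1.07 × 10^-3 M
pH = −log(1.07 × 10^-3) = 2.97

pH = 2.97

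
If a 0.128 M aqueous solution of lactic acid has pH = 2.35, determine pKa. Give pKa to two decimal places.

pKa = 3.79

[H+] = 10^(-2.35) = 4.47 × 10^-3 M
At equilibrium [HA] = 0.128 − 4.47 × 10^-3 = 1.24 × 10^-1 M
Ka = [H+][A-]/[HA] = (4.47 × 10^-3)² / 1.24 × 10^-1 = 1.61 × 10^-4
pKa = -log(1.61 × 10^-4) = 3.79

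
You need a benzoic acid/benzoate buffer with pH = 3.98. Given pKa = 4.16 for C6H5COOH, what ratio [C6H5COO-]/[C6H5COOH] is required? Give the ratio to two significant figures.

pH = pKa + log(r) ⇒ log(r) = 3.98 − 4.16 = -0.18
r = [C6H5COO-]/[C6H5COOH] = 10^(-0.18) = 0.661

ratio = 0.66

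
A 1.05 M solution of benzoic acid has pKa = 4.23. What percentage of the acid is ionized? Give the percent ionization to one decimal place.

0.7%

C6H5COOH ⇌ C6H5COO- + H+; let x = [H+] at equilibrium.
Ka = 10^(−4.23) = 5.89 × 10^-5
x ≈ √(Ka·C₀) = √(5.89 × 10^-5 × 1.05) = 7.86 × 10^-3 M
Fraction ionized = 7.86 × 10^-3 / 1.05 = 0.0075 → 0.7%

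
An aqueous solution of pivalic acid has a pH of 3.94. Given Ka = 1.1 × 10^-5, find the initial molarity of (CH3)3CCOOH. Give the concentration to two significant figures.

[H+] = 10^(-3.94) = 1.15 × 10^-4 M = x
Ka = x²/(C₀ − x) ⇒ C₀ = x + x²/Ka
C₀ = 1.15 × 10^-4 + (1.15 × 10^-4)²/(1.1 × 10^-5) = 1.32 × 10^-3 M

C₀ = 1.3 × 10^-3 M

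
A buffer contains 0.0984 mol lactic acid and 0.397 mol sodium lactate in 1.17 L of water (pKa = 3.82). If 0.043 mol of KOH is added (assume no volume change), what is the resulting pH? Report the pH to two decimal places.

OH- converts CH3CH(OH)COOH to CH3CH(OH)COO-: CH3CH(OH)COOH → 0.0554 mol, CH3CH(OH)COO- → 0.44 mol.
Henderson–Hasselbalch with mole ratio 0.44/0.0554: pH = 3.82 + (+0.900)

pH = 4.72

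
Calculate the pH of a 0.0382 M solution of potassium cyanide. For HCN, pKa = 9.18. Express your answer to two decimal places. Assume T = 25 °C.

CN- is the conjugate base of the weak acid HCN.
Ka = 10^(−9.18) = 6.61 × 10^-10
Kb = Kw/Ka = 1.0×10^-14 / 6.61 × 10^-10 = 1.51 × 10^-5
From the ICE table, Kb = [OH-]²/(0.0382 − [OH-]) = 1.51 × 10^-5.
Assume [OH-] ≪ 0.0382: [OH-] ≈ √(1.51 × 10^-5 × 0.0382) = 7.59 × 10^-4 M
([OH-]/C₀ = 2% < 5%, so the approximation holds.)
pOH = −log(7.59 × 10^-4) = 3.12; pH = 14.00 − 3.12 = 10.88

pH = 10.88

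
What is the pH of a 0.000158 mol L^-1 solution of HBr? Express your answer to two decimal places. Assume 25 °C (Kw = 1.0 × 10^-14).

HBr is a strong acid and dissociates completely, so [H+] = 0.000158 M.
pH = -log(0.000158) = 3.80

pH = 3.80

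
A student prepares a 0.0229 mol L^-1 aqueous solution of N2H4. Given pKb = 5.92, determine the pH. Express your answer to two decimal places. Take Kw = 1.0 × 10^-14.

pH = 10.22

N2H4 + H2O ⇌ N2H5+ + OH-
Kb = 10^(−5.92) = 1.20 × 10^-6
Let x = [OH-] at equilibrium. Kb = x²/(0.0229 − x).
Assume x ≪ 0.0229: x ≈ √(1.20 × 10^-6 × 0.0229) = 1.66 × 10^-4 M
pOH = 3.78, so pH = 14.00 − pOH = 10.22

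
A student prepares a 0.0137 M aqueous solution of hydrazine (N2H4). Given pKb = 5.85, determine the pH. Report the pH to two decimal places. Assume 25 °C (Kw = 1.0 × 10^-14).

pH = 10.14

N2H4 + H2O ⇌ N2H5+ + OH-
Kb = 10^(−5.85) = 1.41 × 10^-6
Let x = [OH-] at equilibrium. Kb = x²/(0.0137 − x).
Assume x ≪ 0.0137: x ≈ √(1.41 × 10^-6 × 0.0137) = 1.39 × 10^-4 M
Check: 1% ionized — well under 5%, approximation valid.
pOH = 3.86, so pH = 14.00 − pOH = 10.14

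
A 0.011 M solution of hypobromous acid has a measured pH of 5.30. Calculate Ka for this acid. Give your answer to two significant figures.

Ka = 2.3 × 10^-9

[H+] = 10^(-5.30) = 5.01 × 10^-6 M
At equilibrium [HA] = 0.011 − 5.01 × 10^-6 = 1.10 × 10^-2 M
Ka = [H+][A-]/[HA] = (5.01 × 10^-6)² / 1.10 × 10^-2 = 2.3 × 10^-9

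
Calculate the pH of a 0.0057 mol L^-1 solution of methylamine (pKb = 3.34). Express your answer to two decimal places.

CH3NH2 + H2O ⇌ CH3NH3+ + OH-
Kb = 10^(−3.34) = 4.57 × 10^-4
Kb = x²/(0.0057 − x) = 4.57 × 10^-4
x is not negligible relative to C₀; solve x² + 0.000457·x − 2.6e-06 = 0.
x = [−0.000457 + √(0.000457² + 1.04e-05)]/2 = 1.40 × 10^-3 M
pOH = 2.85, so pH = 14.00 − pOH = 11.15

pH = 11.15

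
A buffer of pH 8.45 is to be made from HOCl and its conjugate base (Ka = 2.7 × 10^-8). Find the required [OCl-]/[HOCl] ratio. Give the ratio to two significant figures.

ratio = 7.6

pKa = -log(2.7 × 10^-8) = 7.569
pH = pKa + log(r) ⇒ log(r) = 8.45 − 7.569 = +0.881
r = [OCl-]/[HOCl] = 10^(+0.881) = 7.6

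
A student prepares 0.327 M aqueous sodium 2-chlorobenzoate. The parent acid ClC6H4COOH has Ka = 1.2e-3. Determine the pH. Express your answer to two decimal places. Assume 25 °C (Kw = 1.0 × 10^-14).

ClC6H4COO- is the conjugate base of the weak acid ClC6H4COOH.
Kb = Kw/Ka = 1.0×10^-14 / 1.2 × 10^-3 = 8.33 × 10^-12
Let x = [OH-] at equilibrium. Kb = x²/(0.327 − x).
Since Kb ≪ C₀, x ≈ √(Kb·C₀) = 1.65 × 10^-6 M.
Check: 0.0005% ionized — well under 5%, approximation valid.
pOH = −log(1.65 × 10^-6) = 5.78; pH = 14.00 − 5.78 = 8.22

pH = 8.22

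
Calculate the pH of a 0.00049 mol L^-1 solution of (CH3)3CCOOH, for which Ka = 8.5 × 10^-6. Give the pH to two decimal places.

pH = 4.22

(CH3)3CCOOH ⇌ (CH3)3CCOO- + H+
Let x = [H+] at equilibrium. Ka = x²/(0.00049 − x).
The 5% rule fails; solving x² + Ka·x − Ka·C₀ = 0 exactly:
x = (−Ka + √(Ka² + 4·Ka·C₀))/2 = 6.04 × 10^-5 M
pH = −log(6.04 × 10^-5) = 4.22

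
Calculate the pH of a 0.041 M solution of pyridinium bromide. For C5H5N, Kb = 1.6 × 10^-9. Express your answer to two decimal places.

C5H5NH+ is the conjugate acid of the weak base C5H5N.
Ka = Kw/Kb = 1.0×10^-14 / 1.6 × 10^-9 = 6.25 × 10^-6
Ka = x²/(0.041 − x) = 6.25 × 10^-6
Assume x ≪ 0.041: x ≈ √(6.25 × 10^-6 × 0.041) = 5.06 × 10^-4 M
(x/C₀ = 1.2% < 5%, so the approximation holds.)
pH = −log[H+] = −log(5.06 × 10^-4) = 3.30

pH = 3.30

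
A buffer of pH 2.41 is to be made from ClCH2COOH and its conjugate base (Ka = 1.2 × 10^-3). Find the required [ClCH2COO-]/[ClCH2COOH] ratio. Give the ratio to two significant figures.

ratio = 0.31

pKa = -log(1.2 × 10^-3) = 2.921
pH = pKa + log(r) ⇒ log(r) = 2.41 − 2.921 = -0.511
r = [ClCH2COO-]/[ClCH2COOH] = 10^(-0.511) = 0.308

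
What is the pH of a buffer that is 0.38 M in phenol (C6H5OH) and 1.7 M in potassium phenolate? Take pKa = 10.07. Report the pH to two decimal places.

Henderson–Hasselbalch: pH = pKa + log([C6H5O-]/[C6H5OH]) = 10.07 + log(1.7/0.38)
pH = 10.07 + (+0.651) = 10.72

pH = 10.72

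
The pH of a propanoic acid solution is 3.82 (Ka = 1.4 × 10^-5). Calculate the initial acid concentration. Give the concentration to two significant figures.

C₀ = 1.8 × 10^-3 M

[H+] = 10^(-3.82) = 1.51 × 10^-4 M = x
Ka = x²/(C₀ − x) ⇒ C₀ = x + x²/Ka
C₀ = 1.51 × 10^-4 + (1.51 × 10^-4)²/(1.4 × 10^-5) = 1.78 × 10^-3 M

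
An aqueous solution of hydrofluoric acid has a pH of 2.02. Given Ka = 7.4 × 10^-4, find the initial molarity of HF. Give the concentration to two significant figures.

C₀ = 1.3 × 10^-1 M

[H+] = 10^(-2.02) = 9.55 × 10^-3 M = x
Ka = x²/(C₀ − x) ⇒ C₀ = x + x²/Ka
C₀ = 9.55 × 10^-3 + (9.55 × 10^-3)²/(7.4 × 10^-4) = 1.33 × 10^-1 M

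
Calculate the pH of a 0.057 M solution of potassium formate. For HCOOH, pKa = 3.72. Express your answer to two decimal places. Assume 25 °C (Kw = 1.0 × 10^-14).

pH = 8.24

HCOO- is the conjugate base of the weak acid HCOOH.
Ka = 10^(−3.72) = 1.91 × 10^-4
Kb = Kw/Ka = 1.0×10^-14 / 1.91 × 10^-4 = 5.24 × 10^-11
Let x = [OH-] at equilibrium. Kb = x²/(0.057 − x).
Assume x ≪ 0.057: x ≈ √(5.24 × 10^-11 × 0.057) = 1.73 × 10^-6 M
pOH = 5.76, so pH = 14.00 − pOH = 8.24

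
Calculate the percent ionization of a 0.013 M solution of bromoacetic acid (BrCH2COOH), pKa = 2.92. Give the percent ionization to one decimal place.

BrCH2COOH ⇌ BrCH2COO- + H+; let x = [H+] at equilibrium.
Ka = 10^(−2.92) = 1.20 × 10^-3
Ka = x²/(C₀ − x); solving the quadratic gives x = 3.39 × 10^-3 M.
Fraction ionized = 3.39 × 10^-3 / 0.013 = 0.2608 → 26.1%

26.1%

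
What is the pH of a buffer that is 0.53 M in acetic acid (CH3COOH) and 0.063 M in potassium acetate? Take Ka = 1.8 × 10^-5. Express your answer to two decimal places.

pH = 3.82

pKa = −log(1.8 × 10^-5) = 4.745
Henderson–Hasselbalch: pH = pKa + log([CH3COO-]/[CH3COOH]) = 4.745 + log(0.063/0.53)
pH = 4.745 + (-0.925) = 3.82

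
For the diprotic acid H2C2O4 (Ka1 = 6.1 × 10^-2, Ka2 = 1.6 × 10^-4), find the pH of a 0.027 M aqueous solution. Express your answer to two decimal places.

Since Ka1 ≫ Ka2, the first ionization dominates [H+].
Ka1 = x²/(0.027 − x) = 6.1 × 10^-2
Solving the quadratic: x = (−Ka1 + √(Ka1² + 4·Ka1·C₀))/2 = 2.03 × 10^-2 M
pH = −log(2.03 × 10^-2) = 1.69

pH = 1.69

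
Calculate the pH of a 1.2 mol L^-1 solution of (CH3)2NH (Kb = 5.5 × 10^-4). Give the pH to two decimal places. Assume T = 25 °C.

(CH3)2NH + H2O ⇌ (CH3)2NH2+ + OH-
Kb = x²/(1.2 − x) = 5.5 × 10^-4
Since Kb ≪ C₀, x ≈ √(Kb·C₀) = 2.57 × 10^-2 M.
pOH = 1.59, so pH = 14.00 − pOH = 12.41

pH = 12.41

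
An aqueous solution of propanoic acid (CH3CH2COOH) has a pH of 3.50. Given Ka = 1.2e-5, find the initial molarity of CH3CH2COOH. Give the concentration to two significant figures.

C₀ = 8.6 × 10^-3 M

[H+] = 10^(-3.50) = 3.16 × 10^-4 M = x
Ka = x²/(C₀ − x) ⇒ C₀ = x + x²/Ka
C₀ = 3.16 × 10^-4 + (3.16 × 10^-4)²/(1.2 × 10^-5) = 8.64 × 10^-3 M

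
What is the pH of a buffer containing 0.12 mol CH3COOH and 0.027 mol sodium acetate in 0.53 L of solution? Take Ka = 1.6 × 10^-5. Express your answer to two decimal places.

pKa = −log(1.6 × 10^-5) = 4.796
Henderson–Hasselbalch: pH = pKa + log([CH3COO-]/[CH3COOH]) = 4.796 + log(0.027/0.12)
pH = 4.796 + (-0.648) = 4.15

pH = 4.15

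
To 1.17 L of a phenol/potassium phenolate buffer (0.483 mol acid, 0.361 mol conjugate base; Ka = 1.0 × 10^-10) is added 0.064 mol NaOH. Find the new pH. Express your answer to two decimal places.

pH = 10.01

After neutralization: n(C6H5OH) = 0.419 mol, n(C6H5O-) = 0.425 mol.
pKa = −log(1.0 × 10^-10) = 10.000
Henderson–Hasselbalch with mole ratio 0.425/0.419: pH = 10.000 + (+0.006)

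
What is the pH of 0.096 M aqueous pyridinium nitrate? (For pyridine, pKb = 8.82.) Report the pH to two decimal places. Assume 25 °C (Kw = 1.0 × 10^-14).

C5H5NH+ is the conjugate acid of the weak base C5H5N.
Kb = 10^(−8.82) = 1.51 × 10^-9
Ka = Kw/Kb = 1.0×10^-14 / 1.51 × 10^-9 = 6.62 × 10^-6
From the ICE table, Ka = [H+]²/(0.096 − [H+]) = 6.62 × 10^-6.
Assume [H+] ≪ 0.096: [H+] ≈ √(6.62 × 10^-6 × 0.096) = 7.97 × 10^-4 M
pH = −log[H+] = −log(7.97 × 10^-4) = 3.10

pH = 3.10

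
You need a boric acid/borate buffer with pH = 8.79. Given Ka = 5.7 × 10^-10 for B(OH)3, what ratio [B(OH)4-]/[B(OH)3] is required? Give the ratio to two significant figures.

pKa = -log(5.7 × 10^-10) = 9.244
pH = pKa + log(r) ⇒ log(r) = 8.79 − 9.244 = -0.454
r = [B(OH)4-]/[B(OH)3] = 10^(-0.454) = 0.352

ratio = 0.35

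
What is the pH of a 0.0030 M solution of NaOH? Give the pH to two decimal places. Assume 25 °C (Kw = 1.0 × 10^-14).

pH = 11.48

NaOH is a strong base; [OH-] = 0.003 M.
pOH = -log(0.003) = 2.52
pH = 14.00 - 2.52 = 11.48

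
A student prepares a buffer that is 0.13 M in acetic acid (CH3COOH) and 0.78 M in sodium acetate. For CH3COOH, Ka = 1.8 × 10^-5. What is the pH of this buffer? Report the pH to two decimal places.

pKa = −log(1.8 × 10^-5) = 4.745
Henderson–Hasselbalch: pH = pKa + log([CH3COO-]/[CH3COOH]) = 4.745 + log(0.78/0.13)
pH = 4.745 + (+0.778) = 5.52

pH = 5.52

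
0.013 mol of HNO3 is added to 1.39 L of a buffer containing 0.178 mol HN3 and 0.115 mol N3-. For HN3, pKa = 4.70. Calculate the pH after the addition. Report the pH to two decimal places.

pH = 4.43

After neutralization: n(HN3) = 0.191 mol, n(N3-) = 0.102 mol.
pH = pKa + log(n_N3-/n_HN3) = 4.70 + log(0.102/0.191) = 4.70 + (-0.272)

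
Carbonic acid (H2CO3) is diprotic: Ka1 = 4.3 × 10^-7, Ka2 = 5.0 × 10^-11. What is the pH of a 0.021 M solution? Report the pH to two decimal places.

Since Ka1 ≫ Ka2, the first ionization dominates [H+].
Ka1 = x²/(0.021 − x) = 4.3 × 10^-7
x ≈ √(4.3 × 10^-7 × 0.021) = 9.50 × 10^-5 M
pH = −log(9.50 × 10^-5) = 4.02

pH = 4.02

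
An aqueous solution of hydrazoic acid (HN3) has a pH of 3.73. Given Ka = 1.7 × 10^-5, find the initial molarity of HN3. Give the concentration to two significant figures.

C₀ = 2.2 × 10^-3 M

[H+] = 10^(-3.73) = 1.86 × 10^-4 M = x
Ka = x²/(C₀ − x) ⇒ C₀ = x + x²/Ka
C₀ = 1.86 × 10^-4 + (1.86 × 10^-4)²/(1.7 × 10^-5) = 2.22 × 10^-3 M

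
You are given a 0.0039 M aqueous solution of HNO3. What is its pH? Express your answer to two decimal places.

pH = 2.41

HNO3 is a strong acid and dissociates completely, so [H+] = 0.0039 M.
pH = -log(0.0039) = 2.41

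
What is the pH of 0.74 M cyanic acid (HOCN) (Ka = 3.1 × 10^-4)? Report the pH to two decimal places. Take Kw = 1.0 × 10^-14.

HOCN ⇌ OCN- + H+
From the ICE table, Ka = [H+]²/(0.74 − [H+]) = 3.1 × 10^-4.
Neglecting [H+] in the denominator: [H+] = √(3.1 × 10^-4 × 0.74) = 1.51 × 10^-2 M
pH = −log(1.51 × 10^-2) = 1.82

pH = 1.82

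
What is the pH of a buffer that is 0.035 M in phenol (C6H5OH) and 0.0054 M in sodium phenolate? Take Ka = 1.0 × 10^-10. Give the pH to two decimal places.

pH = 9.19

pKa = −log(1.0 × 10^-10) = 10.000
Using pH = pKa + log([base]/[acid]) with [base]/[acid] = 0.0054/0.035:
pH = 10.000 + (-0.812) = 9.19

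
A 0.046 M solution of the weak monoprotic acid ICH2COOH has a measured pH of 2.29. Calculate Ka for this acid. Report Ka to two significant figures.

[H+] = 10^(-2.29) = 5.13 × 10^-3 M
At equilibrium [HA] = 0.046 − 5.13 × 10^-3 = 4.09 × 10^-2 M
Ka = [H+][A-]/[HA] = (5.13 × 10^-3)² / 4.09 × 10^-2 = 6.4 × 10^-4

Ka = 6.4 × 10^-4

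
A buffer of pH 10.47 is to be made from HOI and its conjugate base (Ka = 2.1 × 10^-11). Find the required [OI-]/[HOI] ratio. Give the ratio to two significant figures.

ratio = 0.62

pKa = -log(2.1 × 10^-11) = 10.678
pH = pKa + log(r) ⇒ log(r) = 10.47 − 10.678 = -0.208
r = [OI-]/[HOI] = 10^(-0.208) = 0.619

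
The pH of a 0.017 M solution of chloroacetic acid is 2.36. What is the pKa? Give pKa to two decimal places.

pKa = 2.82

[H+] = 10^(-2.36) = 4.37 × 10^-3 M
At equilibrium [HA] = 0.017 − 4.37 × 10^-3 = 1.26 × 10^-2 M
Ka = [H+][A-]/[HA] = (4.37 × 10^-3)² / 1.26 × 10^-2 = 1.52 × 10^-3
pKa = -log(1.52 × 10^-3) = 2.82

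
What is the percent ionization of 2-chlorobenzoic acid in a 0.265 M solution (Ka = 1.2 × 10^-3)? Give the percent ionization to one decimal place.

6.5%

ClC6H4COOH ⇌ ClC6H4COO- + H+; let x = [H+] at equilibrium.
Solve x² + 0.0012x − 0.000318 = 0 → x = 1.72 × 10^-2 M
% ionization = x/C₀ × 100% = 1.72 × 10^-2/0.265 × 100% = 6.5%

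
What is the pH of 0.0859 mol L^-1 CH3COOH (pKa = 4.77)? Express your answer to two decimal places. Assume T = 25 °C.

CH3COOH ⇌ CH3COO- + H+
Ka = 10^(−4.77) = 1.70 × 10^-5
From the ICE table, Ka = x²/(0.0859 − x) = 1.70 × 10^-5.
Assume x ≪ 0.0859: x ≈ √(1.70 × 10^-5 × 0.0859) = 1.21 × 10^-3 M
pH = −log(1.21 × 10^-3) = 2.92

pH = 2.92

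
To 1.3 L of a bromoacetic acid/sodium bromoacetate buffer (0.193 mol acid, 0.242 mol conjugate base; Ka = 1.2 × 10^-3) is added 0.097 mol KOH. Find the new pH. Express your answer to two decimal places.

OH- converts BrCH2COOH to BrCH2COO-: BrCH2COOH → 0.096 mol, BrCH2COO- → 0.339 mol.
pKa = −log(1.2 × 10^-3) = 2.921
pH = pKa + log([A⁻]/[HA]) = 2.921 + log(0.339/0.096) = 2.921 +0.548

pH = 3.47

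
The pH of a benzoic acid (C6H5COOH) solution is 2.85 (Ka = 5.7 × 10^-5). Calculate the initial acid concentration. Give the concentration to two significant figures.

[H+] = 10^(-2.85) = 1.41 × 10^-3 M = x
Ka = x²/(C₀ − x) ⇒ C₀ = x + x²/Ka
C₀ = 1.41 × 10^-3 + (1.41 × 10^-3)²/(5.7 × 10^-5) = 3.63 × 10^-2 M

C₀ = 3.6 × 10^-2 M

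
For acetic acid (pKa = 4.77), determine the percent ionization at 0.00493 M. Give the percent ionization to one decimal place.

CH3COOH ⇌ CH3COO- + H+; let x = [H+] at equilibrium.
Ka = 10^(−4.77) = 1.70 × 10^-5
Ka = x²/(C₀ − x); solving the quadratic gives x = 2.81 × 10^-4 M.
% ionization = x/C₀ × 100% = 2.81 × 10^-4/0.00493 × 100% = 5.7%

5.7%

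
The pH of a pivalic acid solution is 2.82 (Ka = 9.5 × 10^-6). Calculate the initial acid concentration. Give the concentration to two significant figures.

C₀ = 2.4 × 10^-1 M

[H+] = 10^(-2.82) = 1.51 × 10^-3 M = x
Ka = x²/(C₀ − x) ⇒ C₀ = x + x²/Ka
C₀ = 1.51 × 10^-3 + (1.51 × 10^-3)²/(9.5 × 10^-6) = 2.42 × 10^-1 M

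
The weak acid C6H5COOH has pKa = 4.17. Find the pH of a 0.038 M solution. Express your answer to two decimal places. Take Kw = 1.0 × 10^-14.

C6H5COOH ⇌ C6H5COO- + H+
Ka = 10^(−4.17) = 6.76 × 10^-5
Ka = x²/(0.038 − x) = 6.76 × 10^-5
Neglecting x in the denominator: x = √(6.76 × 10^-5 × 0.038) = 1.60 × 10^-3 M
(x/C₀ = 4.2% < 5%, so the approximation holds.)
pH = −log[H+] = −log(1.60 × 10^-3) = 2.80

pH = 2.80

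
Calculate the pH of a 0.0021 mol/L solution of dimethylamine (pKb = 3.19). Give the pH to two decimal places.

(CH3)2NH + H2O ⇌ (CH3)2NH2+ + OH-
Kb = 10^(−3.19) = 6.46 × 10^-4
Let x = [OH-] at equilibrium. Kb = x²/(0.0021 − x).
Here C₀/Kb ≈ 3.25, so the small-x approximation fails. Use the quadratic:
x = (−Kb + √(Kb² + 4·Kb·C₀))/2 = 8.86 × 10^-4 M
pOH = 3.05, so pH = 14.00 − pOH = 10.95

pH = 10.95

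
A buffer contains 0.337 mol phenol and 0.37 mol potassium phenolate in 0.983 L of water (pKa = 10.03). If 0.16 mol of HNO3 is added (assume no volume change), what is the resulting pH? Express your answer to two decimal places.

pH = 9.66

Added H+ converts C6H5O- to C6H5OH: C6H5OH → 0.497 mol, C6H5O- → 0.21 mol.
pH = pKa + log([A⁻]/[HA]) = 10.03 + log(0.21/0.497) = 10.03 -0.374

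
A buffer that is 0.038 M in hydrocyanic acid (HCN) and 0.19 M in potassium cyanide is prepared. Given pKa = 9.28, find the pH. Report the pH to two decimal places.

pH = 9.98

Henderson–Hasselbalch: pH = pKa + log([CN-]/[HCN]) = 9.28 + log(0.19/0.038)
pH = 9.28 + (+0.699) = 9.98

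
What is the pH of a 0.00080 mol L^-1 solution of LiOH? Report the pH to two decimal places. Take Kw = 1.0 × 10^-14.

pH = 10.90

LiOH is a strong base; [OH-] = 0.0008 M.
pOH = -log(0.0008) = 3.10
pH = 14.00 - 3.10 = 10.90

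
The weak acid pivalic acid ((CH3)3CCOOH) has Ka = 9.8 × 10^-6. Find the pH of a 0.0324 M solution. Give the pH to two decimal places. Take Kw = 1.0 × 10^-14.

(CH3)3CCOOH ⇌ (CH3)3CCOO- + H+
Ka = [H+]²/(0.0324 − [H+]) = 9.8 × 10^-6
Assume [H+] ≪ 0.0324: [H+] ≈ √(9.8 × 10^-6 × 0.0324) = 5.63 × 10^-4 M
([H+]/C₀ = 1.7% < 5%, so the approximation holds.)
pH = −log(5.63 × 10^-4) = 3.25

pH = 3.25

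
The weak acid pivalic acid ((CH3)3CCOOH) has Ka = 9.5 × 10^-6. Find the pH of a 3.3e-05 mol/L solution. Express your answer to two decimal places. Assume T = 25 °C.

pH = 4.87

(CH3)3CCOOH ⇌ (CH3)3CCOO- + H+
Let x = [H+] at equilibrium. Ka = x²/(3.3e-05 − x).
x is not negligible relative to C₀; solve x² + 9.5e-06·x − 3.14e-10 = 0.
x = (−Ka + √(Ka² + 4·Ka·C₀))/2 = 1.36 × 10^-5 M
pH = −log[H+] = −log(1.36 × 10^-5) = 4.87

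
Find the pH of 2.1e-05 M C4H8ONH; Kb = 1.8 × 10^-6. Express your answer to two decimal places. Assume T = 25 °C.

pH = 8.73

C4H8ONH + H2O ⇌ C4H8ONH2+ + OH-
From the ICE table, Kb = [OH-]²/(2.1e-05 − [OH-]) = 1.8 × 10^-6.
[OH-] is not negligible relative to C₀; solve [OH-]² + 1.8e-06·[OH-] − 3.78e-11 = 0.
[OH-] = [−1.8e-06 + √(1.8e-06² + 1.51e-10)]/2 = 5.31 × 10^-6 M
pOH = −log(5.31 × 10^-6) = 5.27; pH = 14.00 − 5.27 = 8.73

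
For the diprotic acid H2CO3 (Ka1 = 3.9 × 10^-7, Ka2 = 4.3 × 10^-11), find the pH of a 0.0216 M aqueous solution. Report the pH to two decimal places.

Ka1 ≫ Ka2, so treat the first dissociation as the only significant source of H+.
Ka1 = x²/(0.0216 − x) = 3.9 × 10^-7
x ≈ √(3.9 × 10^-7 × 0.0216) = 9.18 × 10^-5 M
pH = −log(9.18 × 10^-5) = 4.04

pH = 4.04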